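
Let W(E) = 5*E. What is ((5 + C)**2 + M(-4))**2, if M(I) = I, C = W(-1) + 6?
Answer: 1024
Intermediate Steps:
C = 1 (C = 5*(-1) + 6 = -5 + 6 = 1)
((5 + C)**2 + M(-4))**2 = ((5 + 1)**2 - 4)**2 = (6**2 - 4)**2 = (36 - 4)**2 = 32**2 = 1024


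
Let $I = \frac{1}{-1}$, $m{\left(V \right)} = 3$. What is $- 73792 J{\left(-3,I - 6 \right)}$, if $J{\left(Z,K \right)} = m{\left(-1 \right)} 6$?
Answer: $-1328256$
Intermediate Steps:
$I = -1$
$J{\left(Z,K \right)} = 18$ ($J{\left(Z,K \right)} = 3 \cdot 6 = 18$)
$- 73792 J{\left(-3,I - 6 \right)} = \left(-73792\right) 18 = -1328256$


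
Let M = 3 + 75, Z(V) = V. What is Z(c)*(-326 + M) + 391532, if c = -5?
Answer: 392772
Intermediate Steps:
M = 78
Z(c)*(-326 + M) + 391532 = -5*(-326 + 78) + 391532 = -5*(-248) + 391532 = 1240 + 391532 = 392772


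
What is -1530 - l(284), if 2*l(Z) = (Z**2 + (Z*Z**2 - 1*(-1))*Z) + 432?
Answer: -3252737384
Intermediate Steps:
l(Z) = 216 + Z**2/2 + Z*(1 + Z**3)/2 (l(Z) = ((Z**2 + (Z*Z**2 - 1*(-1))*Z) + 432)/2 = ((Z**2 + (Z**3 + 1)*Z) + 432)/2 = ((Z**2 + (1 + Z**3)*Z) + 432)/2 = ((Z**2 + Z*(1 + Z**3)) + 432)/2 = (432 + Z**2 + Z*(1 + Z**3))/2 = 216 + Z**2/2 + Z*(1 + Z**3)/2)
-1530 - l(284) = -1530 - (216 + (1/2)*284 + (1/2)*284**2 + (1/2)*284**4) = -1530 - (216 + 142 + (1/2)*80656 + (1/2)*6505390336) = -1530 - (216 + 142 + 40328 + 3252695168) = -1530 - 1*3252735854 = -1530 - 3252735854 = -3252737384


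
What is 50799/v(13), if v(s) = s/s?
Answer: 50799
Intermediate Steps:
v(s) = 1
50799/v(13) = 50799/1 = 50799*1 = 50799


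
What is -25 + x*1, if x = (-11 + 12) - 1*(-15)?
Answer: -9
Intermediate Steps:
x = 16 (x = 1 + 15 = 16)
-25 + x*1 = -25 + 16*1 = -25 + 16 = -9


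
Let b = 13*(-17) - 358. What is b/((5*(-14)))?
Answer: 579/70 ≈ 8.2714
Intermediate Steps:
b = -579 (b = -221 - 358 = -579)
b/((5*(-14))) = -579/(5*(-14)) = -579/(-70) = -579*(-1/70) = 579/70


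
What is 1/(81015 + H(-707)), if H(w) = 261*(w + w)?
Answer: -1/288039 ≈ -3.4718e-6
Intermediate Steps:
H(w) = 522*w (H(w) = 261*(2*w) = 522*w)
1/(81015 + H(-707)) = 1/(81015 + 522*(-707)) = 1/(81015 - 369054) = 1/(-288039) = -1/288039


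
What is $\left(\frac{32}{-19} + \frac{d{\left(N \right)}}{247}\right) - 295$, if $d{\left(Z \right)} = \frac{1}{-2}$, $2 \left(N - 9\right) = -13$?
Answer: $- \frac{146563}{494} \approx -296.69$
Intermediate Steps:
$N = \frac{5}{2}$ ($N = 9 + \frac{1}{2} \left(-13\right) = 9 - \frac{13}{2} = \frac{5}{2} \approx 2.5$)
$d{\left(Z \right)} = - \frac{1}{2}$
$\left(\frac{32}{-19} + \frac{d{\left(N \right)}}{247}\right) - 295 = \left(\frac{32}{-19} - \frac{1}{2 \cdot 247}\right) - 295 = \left(32 \left(- \frac{1}{19}\right) - \frac{1}{494}\right) - 295 = \left(- \frac{32}{19} - \frac{1}{494}\right) - 295 = - \frac{833}{494} - 295 = - \frac{146563}{494}$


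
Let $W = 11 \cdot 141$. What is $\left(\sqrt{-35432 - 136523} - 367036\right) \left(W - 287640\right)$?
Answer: $105004962204 - 4863513 i \sqrt{595} \approx 1.05 \cdot 10^{11} - 1.1863 \cdot 10^{8} i$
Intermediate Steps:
$W = 1551$
$\left(\sqrt{-35432 - 136523} - 367036\right) \left(W - 287640\right) = \left(\sqrt{-35432 - 136523} - 367036\right) \left(1551 - 287640\right) = \left(\sqrt{-171955} - 367036\right) \left(-286089\right) = \left(17 i \sqrt{595} - 367036\right) \left(-286089\right) = \left(-367036 + 17 i \sqrt{595}\right) \left(-286089\right) = 105004962204 - 4863513 i \sqrt{595}$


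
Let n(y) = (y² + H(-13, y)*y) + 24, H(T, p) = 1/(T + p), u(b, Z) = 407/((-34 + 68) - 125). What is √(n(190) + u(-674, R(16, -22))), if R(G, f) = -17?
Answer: √9370964317533/16107 ≈ 190.05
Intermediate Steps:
u(b, Z) = -407/91 (u(b, Z) = 407/(34 - 125) = 407/(-91) = 407*(-1/91) = -407/91)
n(y) = 24 + y² + y/(-13 + y) (n(y) = (y² + y/(-13 + y)) + 24 = 24 + y² + y/(-13 + y))
√(n(190) + u(-674, R(16, -22))) = √((190 + (-13 + 190)*(24 + 190²))/(-13 + 190) - 407/91) = √((190 + 177*(24 + 36100))/177 - 407/91) = √((190 + 177*36124)/177 - 407/91) = √((190 + 6393948)/177 - 407/91) = √((1/177)*6394138 - 407/91) = √(6394138/177 - 407/91) = √(581794519/16107) = √9370964317533/16107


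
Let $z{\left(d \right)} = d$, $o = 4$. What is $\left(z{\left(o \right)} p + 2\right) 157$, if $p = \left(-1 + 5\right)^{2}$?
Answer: $10362$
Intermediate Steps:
$p = 16$ ($p = 4^{2} = 16$)
$\left(z{\left(o \right)} p + 2\right) 157 = \left(4 \cdot 16 + 2\right) 157 = \left(64 + 2\right) 157 = 66 \cdot 157 = 10362$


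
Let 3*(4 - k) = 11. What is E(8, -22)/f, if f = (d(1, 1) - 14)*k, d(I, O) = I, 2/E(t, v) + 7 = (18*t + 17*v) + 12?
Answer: 2/975 ≈ 0.0020513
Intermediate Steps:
E(t, v) = 2/(5 + 17*v + 18*t) (E(t, v) = 2/(-7 + ((18*t + 17*v) + 12)) = 2/(-7 + ((17*v + 18*t) + 12)) = 2/(-7 + (12 + 17*v + 18*t)) = 2/(5 + 17*v + 18*t))
k = ⅓ (k = 4 - ⅓*11 = 4 - 11/3 = ⅓ ≈ 0.33333)
f = -13/3 (f = (1 - 14)*(⅓) = -13*⅓ = -13/3 ≈ -4.3333)
E(8, -22)/f = (2/(5 + 17*(-22) + 18*8))/(-13/3) = (2/(5 - 374 + 144))*(-3/13) = (2/(-225))*(-3/13) = (2*(-1/225))*(-3/13) = -2/225*(-3/13) = 2/975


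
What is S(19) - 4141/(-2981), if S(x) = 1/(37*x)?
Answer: 2914104/2095643 ≈ 1.3906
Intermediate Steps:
S(x) = 1/(37*x)
S(19) - 4141/(-2981) = (1/37)/19 - 4141/(-2981) = (1/37)*(1/19) - 4141*(-1)/2981 = 1/703 - 1*(-4141/2981) = 1/703 + 4141/2981 = 2914104/2095643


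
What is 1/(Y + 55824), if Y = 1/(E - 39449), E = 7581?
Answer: 31868/1778999231 ≈ 1.7913e-5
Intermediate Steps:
Y = -1/31868 (Y = 1/(7581 - 39449) = 1/(-31868) = -1/31868 ≈ -3.1379e-5)
1/(Y + 55824) = 1/(-1/31868 + 55824) = 1/(1778999231/31868) = 31868/1778999231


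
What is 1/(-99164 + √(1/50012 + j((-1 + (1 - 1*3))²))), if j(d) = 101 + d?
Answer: -4959389968/491792941285431 - 2*√68783016463/491792941285431 ≈ -1.0085e-5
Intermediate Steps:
1/(-99164 + √(1/50012 + j((-1 + (1 - 1*3))²))) = 1/(-99164 + √(1/50012 + (101 + (-1 + (1 - 1*3))²))) = 1/(-99164 + √(1/50012 + (101 + (-1 + (1 - 3))²))) = 1/(-99164 + √(1/50012 + (101 + (-1 - 2)²))) = 1/(-99164 + √(1/50012 + (101 + (-3)²))) = 1/(-99164 + √(1/50012 + (101 + 9))) = 1/(-99164 + √(1/50012 + 110)) = 1/(-99164 + √(5501321/50012)) = 1/(-99164 + √68783016463/25006)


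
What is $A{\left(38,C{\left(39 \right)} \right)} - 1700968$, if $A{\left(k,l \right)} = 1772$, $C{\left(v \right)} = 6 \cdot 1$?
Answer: $-1699196$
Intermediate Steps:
$C{\left(v \right)} = 6$
$A{\left(38,C{\left(39 \right)} \right)} - 1700968 = 1772 - 1700968 = -1699196$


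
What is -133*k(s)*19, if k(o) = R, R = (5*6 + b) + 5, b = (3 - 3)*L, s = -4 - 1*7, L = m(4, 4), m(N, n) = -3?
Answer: -88445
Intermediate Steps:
L = -3
s = -11 (s = -4 - 7 = -11)
b = 0 (b = (3 - 3)*(-3) = 0*(-3) = 0)
R = 35 (R = (5*6 + 0) + 5 = (30 + 0) + 5 = 30 + 5 = 35)
k(o) = 35
-133*k(s)*19 = -133*35*19 = -4655*19 = -88445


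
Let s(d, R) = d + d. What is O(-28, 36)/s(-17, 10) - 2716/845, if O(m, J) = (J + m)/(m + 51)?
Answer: -1065336/330395 ≈ -3.2244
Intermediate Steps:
O(m, J) = (J + m)/(51 + m)
s(d, R) = 2*d
O(-28, 36)/s(-17, 10) - 2716/845 = ((36 - 28)/(51 - 28))/((2*(-17))) - 2716/845 = (8/23)/(-34) - 2716*1/845 = ((1/23)*8)*(-1/34) - 2716/845 = (8/23)*(-1/34) - 2716/845 = -4/391 - 2716/845 = -1065336/330395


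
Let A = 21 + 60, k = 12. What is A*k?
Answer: 972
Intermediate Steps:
A = 81
A*k = 81*12 = 972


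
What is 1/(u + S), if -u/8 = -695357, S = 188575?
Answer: 1/5751431 ≈ 1.7387e-7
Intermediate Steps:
u = 5562856 (u = -8*(-695357) = 5562856)
1/(u + S) = 1/(5562856 + 188575) = 1/5751431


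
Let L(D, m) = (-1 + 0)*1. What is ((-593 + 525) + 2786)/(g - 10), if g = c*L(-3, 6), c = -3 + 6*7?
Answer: -2718/49 ≈ -55.469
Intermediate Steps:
L(D, m) = -1 (L(D, m) = -1*1 = -1)
c = 39 (c = -3 + 42 = 39)
g = -39 (g = 39*(-1) = -39)
((-593 + 525) + 2786)/(g - 10) = ((-593 + 525) + 2786)/(-39 - 10) = (-68 + 2786)/(-49) = 2718*(-1/49) = -2718/49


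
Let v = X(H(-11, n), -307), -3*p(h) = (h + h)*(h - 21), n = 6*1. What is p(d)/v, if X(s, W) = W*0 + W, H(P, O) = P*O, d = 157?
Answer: 42704/921 ≈ 46.367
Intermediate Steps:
n = 6
p(h) = -2*h*(-21 + h)/3 (p(h) = -(h + h)*(h - 21)/3 = -2*h*(-21 + h)/3)
H(P, O) = O*P
X(s, W) = W (X(s, W) = 0 + W = W)
v = -307
p(d)/v = ((2/3)*157*(21 - 1*157))/(-307) = ((2/3)*157*(21 - 157))*(-1/307) = ((2/3)*157*(-136))*(-1/307) = -42704/3*(-1/307) = 42704/921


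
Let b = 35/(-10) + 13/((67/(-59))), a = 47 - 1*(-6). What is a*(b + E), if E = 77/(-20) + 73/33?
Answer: -38871101/44220 ≈ -879.04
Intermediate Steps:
E = -1081/660 (E = 77*(-1/20) + 73*(1/33) = -77/20 + 73/33 = -1081/660 ≈ -1.6379)
a = 53 (a = 47 + 6 = 53)
b = -2003/134 (b = 35*(-⅒) + 13/((67*(-1/59))) = -7/2 + 13/(-67/59) = -7/2 + 13*(-59/67) = -7/2 - 767/67 = -2003/134 ≈ -14.948)
a*(b + E) = 53*(-2003/134 - 1081/660) = 53*(-733417/44220) = -38871101/44220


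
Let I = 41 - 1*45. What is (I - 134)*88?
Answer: -12144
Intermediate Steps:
I = -4 (I = 41 - 45 = -4)
(I - 134)*88 = (-4 - 134)*88 = -138*88 = -12144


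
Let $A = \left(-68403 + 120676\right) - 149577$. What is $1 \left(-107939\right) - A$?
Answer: $-10635$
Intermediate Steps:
$A = -97304$ ($A = 52273 - 149577 = -97304$)
$1 \left(-107939\right) - A = 1 \left(-107939\right) - -97304 = -107939 + 97304 = -10635$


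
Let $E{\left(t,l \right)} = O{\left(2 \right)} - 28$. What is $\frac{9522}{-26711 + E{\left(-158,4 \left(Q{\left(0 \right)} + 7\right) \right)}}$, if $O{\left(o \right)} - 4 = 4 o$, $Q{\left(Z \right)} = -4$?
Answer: $- \frac{3174}{8909} \approx -0.35627$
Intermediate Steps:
$O{\left(o \right)} = 4 + 4 o$
$E{\left(t,l \right)} = -16$ ($E{\left(t,l \right)} = \left(4 + 4 \cdot 2\right) - 28 = \left(4 + 8\right) - 28 = 12 - 28 = -16$)
$\frac{9522}{-26711 + E{\left(-158,4 \left(Q{\left(0 \right)} + 7\right) \right)}} = \frac{9522}{-26711 - 16} = \frac{9522}{-26727} = 9522 \left(- \frac{1}{26727}\right) = - \frac{3174}{8909}$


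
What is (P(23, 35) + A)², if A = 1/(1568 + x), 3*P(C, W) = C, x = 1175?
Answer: 3980600464/67716441 ≈ 58.783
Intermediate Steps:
P(C, W) = C/3
A = 1/2743 (A = 1/(1568 + 1175) = 1/2743 ≈ 0.00036456)
(P(23, 35) + A)² = ((⅓)*23 + 1/2743)² = (23/3 + 1/2743)² = (63092/8229)² = 3980600464/67716441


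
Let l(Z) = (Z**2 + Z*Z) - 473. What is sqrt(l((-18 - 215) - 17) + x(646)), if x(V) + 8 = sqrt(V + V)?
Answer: sqrt(124519 + 2*sqrt(323)) ≈ 352.92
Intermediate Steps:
x(V) = -8 + sqrt(2)*sqrt(V) (x(V) = -8 + sqrt(V + V) = -8 + sqrt(2*V) = -8 + sqrt(2)*sqrt(V))
l(Z) = -473 + 2*Z**2 (l(Z) = (Z**2 + Z**2) - 473 = 2*Z**2 - 473 = -473 + 2*Z**2)
sqrt(l((-18 - 215) - 17) + x(646)) = sqrt((-473 + 2*((-18 - 215) - 17)**2) + (-8 + sqrt(2)*sqrt(646))) = sqrt((-473 + 2*(-233 - 17)**2) + (-8 + 2*sqrt(323))) = sqrt((-473 + 2*(-250)**2) + (-8 + 2*sqrt(323))) = sqrt((-473 + 2*62500) + (-8 + 2*sqrt(323))) = sqrt((-473 + 125000) + (-8 + 2*sqrt(323))) = sqrt(124527 + (-8 + 2*sqrt(323))) = sqrt(124519 + 2*sqrt(323))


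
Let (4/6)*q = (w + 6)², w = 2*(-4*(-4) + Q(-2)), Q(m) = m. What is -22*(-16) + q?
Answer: 2086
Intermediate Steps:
w = 28 (w = 2*(-4*(-4) - 2) = 2*(16 - 2) = 2*14 = 28)
q = 1734 (q = 3*(28 + 6)²/2 = (3/2)*34² = (3/2)*1156 = 1734)
-22*(-16) + q = -22*(-16) + 1734 = 352 + 1734 = 2086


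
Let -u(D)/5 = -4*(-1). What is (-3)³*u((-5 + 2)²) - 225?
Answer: 315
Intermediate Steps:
u(D) = -20 (u(D) = -(-5)*4*(-1) = -(-5)*(-4) = -5*4 = -20)
(-3)³*u((-5 + 2)²) - 225 = (-3)³*(-20) - 225 = -27*(-20) - 225 = 540 - 225 = 315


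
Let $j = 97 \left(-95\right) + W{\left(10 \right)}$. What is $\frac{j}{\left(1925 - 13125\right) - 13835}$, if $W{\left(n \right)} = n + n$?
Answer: $\frac{613}{1669} \approx 0.36729$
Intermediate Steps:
$W{\left(n \right)} = 2 n$
$j = -9195$ ($j = 97 \left(-95\right) + 2 \cdot 10 = -9215 + 20 = -9195$)
$\frac{j}{\left(1925 - 13125\right) - 13835} = - \frac{9195}{\left(1925 - 13125\right) - 13835} = - \frac{9195}{-11200 - 13835} = - \frac{9195}{-25035} = \left(-9195\right) \left(- \frac{1}{25035}\right) = \frac{613}{1669}$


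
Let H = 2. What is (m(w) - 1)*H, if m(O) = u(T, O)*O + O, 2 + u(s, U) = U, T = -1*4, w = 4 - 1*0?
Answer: 22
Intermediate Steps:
w = 4 (w = 4 + 0 = 4)
T = -4
u(s, U) = -2 + U
m(O) = O + O*(-2 + O) (m(O) = (-2 + O)*O + O = O*(-2 + O) + O = O + O*(-2 + O))
(m(w) - 1)*H = (4*(-1 + 4) - 1)*2 = (4*3 - 1)*2 = (12 - 1)*2 = 11*2 = 22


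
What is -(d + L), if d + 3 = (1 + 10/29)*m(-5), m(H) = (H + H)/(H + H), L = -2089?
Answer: 60629/29 ≈ 2090.7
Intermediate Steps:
m(H) = 1 (m(H) = (2*H)/((2*H)) = (2*H)*(1/(2*H)) = 1)
d = -48/29 (d = -3 + (1 + 10/29)*1 = -3 + (39/29)*1 = -3 + 39/29 = -48/29 ≈ -1.6552)
-(d + L) = -(-48/29 - 2089) = -1*(-60629/29) = 60629/29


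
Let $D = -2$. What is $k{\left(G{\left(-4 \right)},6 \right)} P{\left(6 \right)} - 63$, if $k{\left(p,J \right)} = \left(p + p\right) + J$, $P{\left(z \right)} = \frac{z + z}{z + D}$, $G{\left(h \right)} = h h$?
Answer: $51$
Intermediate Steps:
$G{\left(h \right)} = h^{2}$
$P{\left(z \right)} = \frac{2 z}{-2 + z}$ ($P{\left(z \right)} = \frac{z + z}{z - 2} = \frac{2 z}{-2 + z}$)
$k{\left(p,J \right)} = J + 2 p$ ($k{\left(p,J \right)} = 2 p + J = J + 2 p$)
$k{\left(G{\left(-4 \right)},6 \right)} P{\left(6 \right)} - 63 = \left(6 + 2 \left(-4\right)^{2}\right) 2 \cdot 6 \frac{1}{-2 + 6} - 63 = \left(6 + 2 \cdot 16\right) 2 \cdot 6 \cdot \frac{1}{4} - 63 = \left(6 + 32\right) 2 \cdot 6 \cdot \frac{1}{4} - 63 = 38 \cdot 3 - 63 = 114 - 63 = 51$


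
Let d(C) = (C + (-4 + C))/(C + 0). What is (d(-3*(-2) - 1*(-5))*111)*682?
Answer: 123876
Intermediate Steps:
d(C) = (-4 + 2*C)/C
(d(-3*(-2) - 1*(-5))*111)*682 = ((2 - 4/(-3*(-2) - 1*(-5)))*111)*682 = ((2 - 4/(6 + 5))*111)*682 = ((2 - 4/11)*111)*682 = ((18/11)*111)*682 = (1998/11)*682 = 123876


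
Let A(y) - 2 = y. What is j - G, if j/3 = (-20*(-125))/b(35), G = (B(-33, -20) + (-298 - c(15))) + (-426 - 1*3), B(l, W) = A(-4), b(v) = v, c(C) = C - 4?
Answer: 6680/7 ≈ 954.29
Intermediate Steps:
c(C) = -4 + C
A(y) = 2 + y
B(l, W) = -2 (B(l, W) = 2 - 4 = -2)
G = -740 (G = (-2 + (-298 - (-4 + 15))) + (-426 - 1*3) = (-2 + (-298 - 1*11)) + (-426 - 3) = (-2 + (-298 - 11)) - 429 = (-2 - 309) - 429 = -311 - 429 = -740)
j = 1500/7 (j = 3*(-20*(-125)/35) = 3*(2500*(1/35)) = 3*(500/7) = 1500/7 ≈ 214.29)
j - G = 1500/7 - 1*(-740) = 1500/7 + 740 = 6680/7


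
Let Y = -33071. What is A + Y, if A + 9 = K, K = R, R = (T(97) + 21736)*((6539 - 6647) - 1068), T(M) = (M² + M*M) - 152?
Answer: -47545832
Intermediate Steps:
T(M) = -152 + 2*M² (T(M) = (M² + M²) - 152 = 2*M² - 152 = -152 + 2*M²)
R = -47512752 (R = ((-152 + 2*97²) + 21736)*((6539 - 6647) - 1068) = ((-152 + 2*9409) + 21736)*(-108 - 1068) = ((-152 + 18818) + 21736)*(-1176) = (18666 + 21736)*(-1176) = 40402*(-1176) = -47512752)
K = -47512752
A = -47512761 (A = -9 - 47512752 = -47512761)
A + Y = -47512761 - 33071 = -47545832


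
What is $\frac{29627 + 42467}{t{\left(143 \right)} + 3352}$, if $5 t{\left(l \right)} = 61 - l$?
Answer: $\frac{180235}{8339} \approx 21.613$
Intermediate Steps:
$t{\left(l \right)} = \frac{61}{5} - \frac{l}{5}$ ($t{\left(l \right)} = \frac{61 - l}{5} = \frac{61}{5} - \frac{l}{5}$)
$\frac{29627 + 42467}{t{\left(143 \right)} + 3352} = \frac{29627 + 42467}{\left(\frac{61}{5} - \frac{143}{5}\right) + 3352} = \frac{72094}{\left(\frac{61}{5} - \frac{143}{5}\right) + 3352} = \frac{72094}{- \frac{82}{5} + 3352} = \frac{72094}{\frac{16678}{5}} = 72094 \cdot \frac{5}{16678} = \frac{180235}{8339}$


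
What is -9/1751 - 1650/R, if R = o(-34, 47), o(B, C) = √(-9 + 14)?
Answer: -9/1751 - 330*√5 ≈ -737.91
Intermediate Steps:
o(B, C) = √5
R = √5 ≈ 2.2361
-9/1751 - 1650/R = -9/1751 - 1650*√5/5 = -9*1/1751 - 330*√5 = -9/1751 - 330*√5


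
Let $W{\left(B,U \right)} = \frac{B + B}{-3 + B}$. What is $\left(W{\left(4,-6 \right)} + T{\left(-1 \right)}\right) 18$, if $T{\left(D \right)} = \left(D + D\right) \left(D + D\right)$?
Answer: $216$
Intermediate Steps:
$W{\left(B,U \right)} = \frac{2 B}{-3 + B}$
$T{\left(D \right)} = 4 D^{2}$ ($T{\left(D \right)} = 2 D 2 D = 4 D^{2}$)
$\left(W{\left(4,-6 \right)} + T{\left(-1 \right)}\right) 18 = \left(2 \cdot 4 \frac{1}{-3 + 4} + 4 \left(-1\right)^{2}\right) 18 = \left(2 \cdot 4 \cdot 1^{-1} + 4 \cdot 1\right) 18 = \left(2 \cdot 4 \cdot 1 + 4\right) 18 = \left(8 + 4\right) 18 = 12 \cdot 18 = 216$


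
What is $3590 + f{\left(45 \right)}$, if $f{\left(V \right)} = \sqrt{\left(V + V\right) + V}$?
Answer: $3590 + 3 \sqrt{15} \approx 3601.6$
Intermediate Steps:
$f{\left(V \right)} = \sqrt{3} \sqrt{V}$ ($f{\left(V \right)} = \sqrt{2 V + V} = \sqrt{3 V} = \sqrt{3} \sqrt{V}$)
$3590 + f{\left(45 \right)} = 3590 + \sqrt{3} \sqrt{45} = 3590 + \sqrt{3} \cdot 3 \sqrt{5} = 3590 + 3 \sqrt{15}$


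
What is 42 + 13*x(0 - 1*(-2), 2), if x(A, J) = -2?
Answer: 16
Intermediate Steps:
42 + 13*x(0 - 1*(-2), 2) = 42 + 13*(-2) = 42 - 26 = 16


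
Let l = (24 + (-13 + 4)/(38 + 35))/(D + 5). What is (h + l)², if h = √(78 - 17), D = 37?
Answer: 1307165/21316 + 83*√61/73 ≈ 70.203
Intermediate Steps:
h = √61 ≈ 7.8102
l = 83/146 (l = (24 + (-13 + 4)/(38 + 35))/(37 + 5) = (24 - 9/73)/42 = (24 - 9*1/73)*(1/42) = (24 - 9/73)*(1/42) = (1743/73)*(1/42) = 83/146 ≈ 0.56849)
(h + l)² = (√61 + 83/146)² = (83/146 + √61)²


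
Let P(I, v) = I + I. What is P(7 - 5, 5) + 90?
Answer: 94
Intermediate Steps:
P(I, v) = 2*I
P(7 - 5, 5) + 90 = 2*(7 - 5) + 90 = 2*2 + 90 = 4 + 90 = 94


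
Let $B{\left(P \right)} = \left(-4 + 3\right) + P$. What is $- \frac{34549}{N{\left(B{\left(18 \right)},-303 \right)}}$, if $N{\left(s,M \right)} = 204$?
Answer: $- \frac{34549}{204} \approx -169.36$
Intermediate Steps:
$B{\left(P \right)} = -1 + P$
$- \frac{34549}{N{\left(B{\left(18 \right)},-303 \right)}} = - \frac{34549}{204}$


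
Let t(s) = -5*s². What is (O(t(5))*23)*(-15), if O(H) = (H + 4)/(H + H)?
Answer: -8349/50 ≈ -166.98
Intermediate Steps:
O(H) = (4 + H)/(2*H) (O(H) = (4 + H)/((2*H)) = (4 + H)*(1/(2*H)) = (4 + H)/(2*H))
(O(t(5))*23)*(-15) = (((4 - 5*5²)/(2*((-5*5²))))*23)*(-15) = (((4 - 5*25)/(2*((-5*25))))*23)*(-15) = (((½)*(4 - 125)/(-125))*23)*(-15) = (((½)*(-1/125)*(-121))*23)*(-15) = ((121/250)*23)*(-15) = (2783/250)*(-15) = -8349/50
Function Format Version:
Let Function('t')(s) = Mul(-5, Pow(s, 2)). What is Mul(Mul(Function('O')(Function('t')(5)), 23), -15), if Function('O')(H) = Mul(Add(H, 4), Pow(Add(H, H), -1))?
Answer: Rational(-8349, 50) ≈ -166.98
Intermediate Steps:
Function('O')(H) = Mul(Rational(1, 2), Pow(H, -1), Add(4, H)) (Function('O')(H) = Mul(Add(4, H), Pow(Mul(2, H), -1)) = Mul(Add(4, H), Mul(Rational(1, 2), Pow(H, -1))) = Mul(Rational(1, 2), Pow(H, -1), Add(4, H)))
Mul(Mul(Function('O')(Function('t')(5)), 23), -15) = Mul(Mul(Mul(Rational(1, 2), Pow(Mul(-5, Pow(5, 2)), -1), Add(4, Mul(-5, Pow(5, 2)))), 23), -15) = Mul(Mul(Mul(Rational(1, 2), Pow(Mul(-5, 25), -1), Add(4, Mul(-5, 25))), 23), -15) = Mul(Mul(Mul(Rational(1, 2), Pow(-125, -1), Add(4, -125)), 23), -15) = Mul(Mul(Mul(Rational(1, 2), Rational(-1, 125), -121), 23), -15) = Mul(Mul(Rational(121, 250), 23), -15) = Mul(Rational(2783, 250), -15) = Rational(-8349, 50)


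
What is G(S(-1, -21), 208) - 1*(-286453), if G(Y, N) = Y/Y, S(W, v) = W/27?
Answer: 286454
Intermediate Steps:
S(W, v) = W/27 (S(W, v) = W*(1/27) = W/27)
G(Y, N) = 1
G(S(-1, -21), 208) - 1*(-286453) = 1 - 1*(-286453) = 1 + 286453 = 286454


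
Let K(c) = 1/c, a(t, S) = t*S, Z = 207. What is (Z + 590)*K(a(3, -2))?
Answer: -797/6 ≈ -132.83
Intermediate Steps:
a(t, S) = S*t
(Z + 590)*K(a(3, -2)) = (207 + 590)/((-2*3)) = 797/(-6) = 797*(-1/6) = -797/6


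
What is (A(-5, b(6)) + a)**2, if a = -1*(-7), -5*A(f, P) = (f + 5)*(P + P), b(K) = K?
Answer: 49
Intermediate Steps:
A(f, P) = -2*P*(5 + f)/5 (A(f, P) = -(f + 5)*(P + P)/5 = -(5 + f)*2*P/5 = -2*P*(5 + f)/5)
a = 7
(A(-5, b(6)) + a)**2 = (-2/5*6*(5 - 5) + 7)**2 = (-2/5*6*0 + 7)**2 = (0 + 7)**2 = 7**2 = 49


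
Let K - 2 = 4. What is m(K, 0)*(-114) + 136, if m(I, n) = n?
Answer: 136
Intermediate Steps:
K = 6 (K = 2 + 4 = 6)
m(K, 0)*(-114) + 136 = 0*(-114) + 136 = 0 + 136 = 136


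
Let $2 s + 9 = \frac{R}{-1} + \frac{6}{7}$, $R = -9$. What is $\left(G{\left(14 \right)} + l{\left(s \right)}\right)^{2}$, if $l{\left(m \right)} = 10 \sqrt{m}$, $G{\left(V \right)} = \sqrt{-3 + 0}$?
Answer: $\frac{279}{7} + \frac{60 i \sqrt{7}}{7} \approx 39.857 + 22.678 i$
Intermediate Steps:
$s = \frac{3}{7}$ ($s = - \frac{9}{2} + \frac{- \frac{9}{-1} + \frac{6}{7}}{2} = - \frac{9}{2} + \frac{\left(-9\right) \left(-1\right) + 6 \cdot \frac{1}{7}}{2} = - \frac{9}{2} + \frac{9 + \frac{6}{7}}{2} = - \frac{9}{2} + \frac{1}{2} \cdot \frac{69}{7} = - \frac{9}{2} + \frac{69}{14} = \frac{3}{7} \approx 0.42857$)
$G{\left(V \right)} = i \sqrt{3}$ ($G{\left(V \right)} = \sqrt{-3} = i \sqrt{3}$)
$\left(G{\left(14 \right)} + l{\left(s \right)}\right)^{2} = \left(i \sqrt{3} + 10 \sqrt{\frac{3}{7}}\right)^{2} = \left(i \sqrt{3} + 10 \frac{\sqrt{21}}{7}\right)^{2} = \left(i \sqrt{3} + \frac{10 \sqrt{21}}{7}\right)^{2} = \left(\frac{10 \sqrt{21}}{7} + i \sqrt{3}\right)^{2}$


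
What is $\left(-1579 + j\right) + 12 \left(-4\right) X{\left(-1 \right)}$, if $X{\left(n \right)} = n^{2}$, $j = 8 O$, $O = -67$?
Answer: $-2163$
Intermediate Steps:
$j = -536$ ($j = 8 \left(-67\right) = -536$)
$\left(-1579 + j\right) + 12 \left(-4\right) X{\left(-1 \right)} = \left(-1579 - 536\right) + 12 \left(-4\right) \left(-1\right)^{2} = -2115 - 48 = -2163$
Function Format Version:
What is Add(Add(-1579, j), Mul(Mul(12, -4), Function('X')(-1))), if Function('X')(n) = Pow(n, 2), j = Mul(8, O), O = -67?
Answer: -2163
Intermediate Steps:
j = -536 (j = Mul(8, -67) = -536)
Add(Add(-1579, j), Mul(Mul(12, -4), Function('X')(-1))) = Add(Add(-1579, -536), Mul(Mul(12, -4), Pow(-1, 2))) = Add(-2115, Mul(-48, 1)) = Add(-2115, -48) = -2163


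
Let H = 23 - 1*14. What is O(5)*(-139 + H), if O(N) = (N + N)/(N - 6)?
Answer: 1300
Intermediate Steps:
H = 9 (H = 23 - 14 = 9)
O(N) = 2*N/(-6 + N) (O(N) = (2*N)/(-6 + N) = 2*N/(-6 + N))
O(5)*(-139 + H) = (2*5/(-6 + 5))*(-139 + 9) = (2*5/(-1))*(-130) = (2*5*(-1))*(-130) = -10*(-130) = 1300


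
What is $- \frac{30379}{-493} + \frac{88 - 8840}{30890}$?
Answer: $\frac{27473311}{447905} \approx 61.337$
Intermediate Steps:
$- \frac{30379}{-493} + \frac{88 - 8840}{30890} = \left(-30379\right) \left(- \frac{1}{493}\right) + \left(88 - 8840\right) \frac{1}{30890} = \frac{1787}{29} - \frac{4376}{15445} = \frac{27473311}{447905}$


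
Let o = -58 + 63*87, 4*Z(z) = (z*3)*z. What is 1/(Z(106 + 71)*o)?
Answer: 4/509691501 ≈ 7.8479e-9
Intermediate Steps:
Z(z) = 3*z²/4 (Z(z) = ((z*3)*z)/4 = ((3*z)*z)/4 = (3*z²)/4 = 3*z²/4)
o = 5423 (o = -58 + 5481 = 5423)
1/(Z(106 + 71)*o) = 1/((3*(106 + 71)²/4)*5423) = (1/5423)/((¾)*177²) = (1/5423)/((¾)*31329) = (1/5423)/(93987/4) = (4/93987)*(1/5423) = 4/509691501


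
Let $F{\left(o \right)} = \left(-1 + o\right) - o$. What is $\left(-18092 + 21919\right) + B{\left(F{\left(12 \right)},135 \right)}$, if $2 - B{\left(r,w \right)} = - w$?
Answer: $3964$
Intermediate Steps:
$F{\left(o \right)} = -1$
$B{\left(r,w \right)} = 2 + w$ ($B{\left(r,w \right)} = 2 - - w = 2 + w$)
$\left(-18092 + 21919\right) + B{\left(F{\left(12 \right)},135 \right)} = \left(-18092 + 21919\right) + \left(2 + 135\right) = 3827 + 137 = 3964$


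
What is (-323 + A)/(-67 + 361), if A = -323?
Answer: -323/147 ≈ -2.1973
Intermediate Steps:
(-323 + A)/(-67 + 361) = (-323 - 323)/(-67 + 361) = -646/294 = -646*1/294 = -323/147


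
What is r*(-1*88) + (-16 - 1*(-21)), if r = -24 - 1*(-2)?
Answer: 1941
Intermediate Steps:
r = -22 (r = -24 + 2 = -22)
r*(-1*88) + (-16 - 1*(-21)) = -(-22)*88 + (-16 - 1*(-21)) = -22*(-88) + (-16 + 21) = 1936 + 5 = 1941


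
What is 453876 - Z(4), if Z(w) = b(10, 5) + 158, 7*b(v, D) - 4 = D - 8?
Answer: 3176025/7 ≈ 4.5372e+5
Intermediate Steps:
b(v, D) = -4/7 + D/7 (b(v, D) = 4/7 + (D - 8)/7 = 4/7 + (-8 + D)/7 = 4/7 + (-8/7 + D/7) = -4/7 + D/7)
Z(w) = 1107/7 (Z(w) = (-4/7 + (⅐)*5) + 158 = (-4/7 + 5/7) + 158 = ⅐ + 158 = 1107/7)
453876 - Z(4) = 453876 - 1*1107/7 = 453876 - 1107/7 = 3176025/7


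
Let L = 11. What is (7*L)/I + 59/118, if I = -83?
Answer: -71/166 ≈ -0.42771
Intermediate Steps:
(7*L)/I + 59/118 = (7*11)/(-83) + 59/118 = 77*(-1/83) + 59*(1/118) = -77/83 + ½ = -71/166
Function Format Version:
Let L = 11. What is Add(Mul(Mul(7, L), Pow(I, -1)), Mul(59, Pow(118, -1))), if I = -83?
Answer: Rational(-71, 166) ≈ -0.42771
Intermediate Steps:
Add(Mul(Mul(7, L), Pow(I, -1)), Mul(59, Pow(118, -1))) = Add(Mul(Mul(7, 11), Pow(-83, -1)), Mul(59, Pow(118, -1))) = Add(Mul(77, Rational(-1, 83)), Mul(59, Rational(1, 118))) = Add(Rational(-77, 83), Rational(1, 2)) = Rational(-71, 166)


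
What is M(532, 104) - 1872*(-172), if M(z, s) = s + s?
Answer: 322192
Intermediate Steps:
M(z, s) = 2*s
M(532, 104) - 1872*(-172) = 2*104 - 1872*(-172) = 208 - 1*(-321984) = 208 + 321984 = 322192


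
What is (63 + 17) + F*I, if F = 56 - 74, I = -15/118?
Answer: 4855/59 ≈ 82.288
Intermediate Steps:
I = -15/118 (I = -15*1/118 = -15/118 ≈ -0.12712)
F = -18
(63 + 17) + F*I = (63 + 17) - 18*(-15/118) = 80 + 135/59 = 4855/59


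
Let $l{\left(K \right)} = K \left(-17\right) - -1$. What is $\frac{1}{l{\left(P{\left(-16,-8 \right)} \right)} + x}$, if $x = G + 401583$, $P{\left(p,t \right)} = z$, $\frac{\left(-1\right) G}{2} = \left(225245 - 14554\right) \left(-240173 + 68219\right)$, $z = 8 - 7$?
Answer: $\frac{1}{72458721995} \approx 1.3801 \cdot 10^{-11}$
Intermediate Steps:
$z = 1$
$G = 72458320428$ ($G = - 2 \left(225245 - 14554\right) \left(-240173 + 68219\right) = - 2 \cdot 210691 \left(-171954\right) = \left(-2\right) \left(-36229160214\right) = 72458320428$)
$P{\left(p,t \right)} = 1$
$l{\left(K \right)} = 1 - 17 K$ ($l{\left(K \right)} = - 17 K + 1 = 1 - 17 K$)
$x = 72458722011$ ($x = 72458320428 + 401583 = 72458722011$)
$\frac{1}{l{\left(P{\left(-16,-8 \right)} \right)} + x} = \frac{1}{\left(1 - 17\right) + 72458722011} = \frac{1}{-16 + 72458722011} = \frac{1}{72458721995}$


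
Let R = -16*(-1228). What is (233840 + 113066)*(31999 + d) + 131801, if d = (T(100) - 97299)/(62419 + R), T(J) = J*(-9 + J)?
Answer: 910976860679671/82067 ≈ 1.1100e+10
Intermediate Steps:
R = 19648
d = -88199/82067 (d = (100*(-9 + 100) - 97299)/(62419 + 19648) = (100*91 - 97299)/82067 = (9100 - 97299)*(1/82067) = -88199*1/82067 = -88199/82067 ≈ -1.0747)
(233840 + 113066)*(31999 + d) + 131801 = (233840 + 113066)*(31999 - 88199/82067) + 131801 = 346906*(2625973734/82067) + 131801 = 910966044167004/82067 + 131801 = 910976860679671/82067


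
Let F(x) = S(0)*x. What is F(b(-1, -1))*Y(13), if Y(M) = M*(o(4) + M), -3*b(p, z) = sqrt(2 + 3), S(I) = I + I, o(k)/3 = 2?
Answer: 0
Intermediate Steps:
o(k) = 6 (o(k) = 3*2 = 6)
S(I) = 2*I
b(p, z) = -sqrt(5)/3 (b(p, z) = -sqrt(2 + 3)/3 = -sqrt(5)/3)
Y(M) = M*(6 + M)
F(x) = 0 (F(x) = (2*0)*x = 0*x = 0)
F(b(-1, -1))*Y(13) = 0*(13*(6 + 13)) = 0*(13*19) = 0*247 = 0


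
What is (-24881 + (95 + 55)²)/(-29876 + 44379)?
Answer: -2381/14503 ≈ -0.16417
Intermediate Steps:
(-24881 + (95 + 55)²)/(-29876 + 44379) = (-24881 + 150²)/14503 = (-24881 + 22500)*(1/14503) = -2381*1/14503 = -2381/14503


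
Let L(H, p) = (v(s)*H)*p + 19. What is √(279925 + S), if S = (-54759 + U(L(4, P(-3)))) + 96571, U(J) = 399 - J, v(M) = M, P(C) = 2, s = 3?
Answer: √322093 ≈ 567.53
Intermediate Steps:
L(H, p) = 19 + 3*H*p (L(H, p) = (3*H)*p + 19 = 3*H*p + 19 = 19 + 3*H*p)
S = 42168 (S = (-54759 + (399 - (19 + 3*4*2))) + 96571 = (-54759 + (399 - (19 + 24))) + 96571 = (-54759 + (399 - 1*43)) + 96571 = (-54759 + (399 - 43)) + 96571 = (-54759 + 356) + 96571 = -54403 + 96571 = 42168)
√(279925 + S) = √(279925 + 42168) = √322093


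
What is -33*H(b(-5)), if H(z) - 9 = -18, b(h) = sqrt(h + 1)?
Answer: 297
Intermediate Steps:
b(h) = sqrt(1 + h)
H(z) = -9 (H(z) = 9 - 18 = -9)
-33*H(b(-5)) = -33*(-9) = 297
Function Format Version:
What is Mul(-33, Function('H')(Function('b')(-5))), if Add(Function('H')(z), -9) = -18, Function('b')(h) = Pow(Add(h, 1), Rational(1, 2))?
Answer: 297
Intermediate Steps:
Function('b')(h) = Pow(Add(1, h), Rational(1, 2))
Function('H')(z) = -9 (Function('H')(z) = Add(9, -18) = -9)
Mul(-33, Function('H')(Function('b')(-5))) = Mul(-33, -9) = 297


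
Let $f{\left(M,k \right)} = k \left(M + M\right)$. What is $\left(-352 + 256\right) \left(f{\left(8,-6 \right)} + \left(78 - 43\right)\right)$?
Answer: $5856$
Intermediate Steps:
$f{\left(M,k \right)} = 2 M k$ ($f{\left(M,k \right)} = k 2 M = 2 M k$)
$\left(-352 + 256\right) \left(f{\left(8,-6 \right)} + \left(78 - 43\right)\right) = \left(-352 + 256\right) \left(2 \cdot 8 \left(-6\right) + \left(78 - 43\right)\right) = - 96 \left(-96 + \left(78 - 43\right)\right) = - 96 \left(-96 + 35\right) = \left(-96\right) \left(-61\right) = 5856$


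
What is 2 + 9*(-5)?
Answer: -43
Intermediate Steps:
2 + 9*(-5) = 2 - 45 = -43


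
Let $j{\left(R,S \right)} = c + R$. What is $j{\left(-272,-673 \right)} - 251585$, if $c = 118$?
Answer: $-251739$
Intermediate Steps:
$j{\left(R,S \right)} = 118 + R$
$j{\left(-272,-673 \right)} - 251585 = \left(118 - 272\right) - 251585 = -154 - 251585 = -251739$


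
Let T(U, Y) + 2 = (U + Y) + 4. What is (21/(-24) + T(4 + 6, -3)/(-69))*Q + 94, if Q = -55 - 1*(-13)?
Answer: 12533/92 ≈ 136.23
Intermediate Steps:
T(U, Y) = 2 + U + Y (T(U, Y) = -2 + ((U + Y) + 4) = -2 + (4 + U + Y) = 2 + U + Y)
Q = -42 (Q = -55 + 13 = -42)
(21/(-24) + T(4 + 6, -3)/(-69))*Q + 94 = (21/(-24) + (2 + (4 + 6) - 3)/(-69))*(-42) + 94 = (21*(-1/24) + (2 + 10 - 3)*(-1/69))*(-42) + 94 = (-7/8 + 9*(-1/69))*(-42) + 94 = (-7/8 - 3/23)*(-42) + 94 = -185/184*(-42) + 94 = 3885/92 + 94 = 12533/92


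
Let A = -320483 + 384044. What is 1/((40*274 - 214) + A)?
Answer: 1/74307 ≈ 1.3458e-5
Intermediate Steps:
A = 63561
1/((40*274 - 214) + A) = 1/((40*274 - 214) + 63561) = 1/((10960 - 214) + 63561) = 1/(10746 + 63561) = 1/74307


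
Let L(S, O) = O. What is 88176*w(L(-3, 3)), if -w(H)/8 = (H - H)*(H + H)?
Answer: 0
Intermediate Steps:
w(H) = 0 (w(H) = -8*(H - H)*(H + H) = -0*2*H = -8*0 = 0)
88176*w(L(-3, 3)) = 88176*0 = 0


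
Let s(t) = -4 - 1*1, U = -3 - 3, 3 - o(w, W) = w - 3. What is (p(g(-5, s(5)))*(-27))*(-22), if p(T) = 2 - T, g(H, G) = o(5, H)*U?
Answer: 4752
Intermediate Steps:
o(w, W) = 6 - w (o(w, W) = 3 - (w - 3) = 3 - (-3 + w) = 3 + (3 - w) = 6 - w)
U = -6
s(t) = -5 (s(t) = -4 - 1 = -5)
g(H, G) = -6 (g(H, G) = (6 - 1*5)*(-6) = (6 - 5)*(-6) = 1*(-6) = -6)
(p(g(-5, s(5)))*(-27))*(-22) = ((2 - 1*(-6))*(-27))*(-22) = ((2 + 6)*(-27))*(-22) = (8*(-27))*(-22) = -216*(-22) = 4752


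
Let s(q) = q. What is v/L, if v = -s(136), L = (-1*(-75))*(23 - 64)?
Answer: 136/3075 ≈ 0.044228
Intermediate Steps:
L = -3075 (L = 75*(-41) = -3075)
v = -136 (v = -1*136 = -136)
v/L = -136/(-3075) = -136*(-1/3075) = 136/3075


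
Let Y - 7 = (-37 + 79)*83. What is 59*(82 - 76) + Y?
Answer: 3847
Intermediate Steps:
Y = 3493 (Y = 7 + (-37 + 79)*83 = 7 + 42*83 = 7 + 3486 = 3493)
59*(82 - 76) + Y = 59*(82 - 76) + 3493 = 59*6 + 3493 = 354 + 3493 = 3847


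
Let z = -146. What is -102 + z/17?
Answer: -1880/17 ≈ -110.59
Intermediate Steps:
-102 + z/17 = -102 - 146/17 = -1880/17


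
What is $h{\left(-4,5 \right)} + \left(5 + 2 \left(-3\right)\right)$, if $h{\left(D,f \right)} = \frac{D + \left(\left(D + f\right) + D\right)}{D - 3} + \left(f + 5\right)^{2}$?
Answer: $100$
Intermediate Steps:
$h{\left(D,f \right)} = \left(5 + f\right)^{2} + \frac{f + 3 D}{-3 + D}$ ($h{\left(D,f \right)} = \frac{D + \left(f + 2 D\right)}{-3 + D} + \left(5 + f\right)^{2} = \frac{f + 3 D}{-3 + D} + \left(5 + f\right)^{2} = \left(5 + f\right)^{2} + \frac{f + 3 D}{-3 + D}$)
$h{\left(-4,5 \right)} + \left(5 + 2 \left(-3\right)\right) = \frac{5 - 3 \left(5 + 5\right)^{2} + 3 \left(-4\right) - 4 \left(5 + 5\right)^{2}}{-3 - 4} + \left(5 + 2 \left(-3\right)\right) = \frac{5 - 3 \cdot 10^{2} - 12 - 4 \cdot 10^{2}}{-7} + \left(5 - 6\right) = - \frac{5 - 300 - 12 - 400}{7} - 1 = \left(- \frac{1}{7}\right) \left(-707\right) - 1 = 101 - 1 = 100$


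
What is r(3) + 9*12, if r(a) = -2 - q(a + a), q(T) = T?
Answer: 100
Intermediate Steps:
r(a) = -2 - 2*a (r(a) = -2 - (a + a) = -2 - 2*a)
r(3) + 9*12 = (-2 - 2*3) + 9*12 = (-2 - 6) + 108 = -8 + 108 = 100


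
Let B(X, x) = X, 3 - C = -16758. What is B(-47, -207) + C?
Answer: 16714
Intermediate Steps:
C = 16761 (C = 3 - 1*(-16758) = 3 + 16758 = 16761)
B(-47, -207) + C = -47 + 16761 = 16714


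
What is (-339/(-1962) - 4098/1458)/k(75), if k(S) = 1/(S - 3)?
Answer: -558964/2943 ≈ -189.93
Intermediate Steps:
k(S) = 1/(-3 + S)
(-339/(-1962) - 4098/1458)/k(75) = (-339/(-1962) - 4098/1458)/(1/(-3 + 75)) = (-339*(-1/1962) - 4098*1/1458)/(1/72) = (113/654 - 683/243)/(1/72) = -139741/52974*72 = -558964/2943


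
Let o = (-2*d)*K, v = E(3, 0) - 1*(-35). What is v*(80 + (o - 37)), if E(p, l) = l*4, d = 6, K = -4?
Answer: 3185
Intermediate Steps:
E(p, l) = 4*l
v = 35 (v = 4*0 - 1*(-35) = 0 + 35 = 35)
o = 48 (o = -2*6*(-4) = -12*(-4) = 48)
v*(80 + (o - 37)) = 35*(80 + (48 - 37)) = 35*(80 + 11) = 35*91 = 3185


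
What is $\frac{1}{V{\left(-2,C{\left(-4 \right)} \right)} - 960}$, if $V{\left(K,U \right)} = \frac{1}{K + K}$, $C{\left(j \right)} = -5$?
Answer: $- \frac{4}{3841} \approx -0.0010414$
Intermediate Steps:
$V{\left(K,U \right)} = \frac{1}{2 K}$
$\frac{1}{V{\left(-2,C{\left(-4 \right)} \right)} - 960} = \frac{1}{\frac{1}{2 \left(-2\right)} - 960} = \frac{1}{\frac{1}{2} \left(- \frac{1}{2}\right) - 960} = \frac{1}{- \frac{1}{4} - 960} = \frac{1}{- \frac{3841}{4}} = - \frac{4}{3841}$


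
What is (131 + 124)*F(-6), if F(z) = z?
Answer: -1530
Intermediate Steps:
(131 + 124)*F(-6) = (131 + 124)*(-6) = 255*(-6) = -1530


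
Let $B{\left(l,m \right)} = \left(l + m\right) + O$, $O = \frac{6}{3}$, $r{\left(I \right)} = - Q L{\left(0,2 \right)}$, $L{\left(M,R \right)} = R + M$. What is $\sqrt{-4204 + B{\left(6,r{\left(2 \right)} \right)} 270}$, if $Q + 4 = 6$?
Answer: $2 i \sqrt{781} \approx 55.893 i$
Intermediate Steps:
$L{\left(M,R \right)} = M + R$
$Q = 2$ ($Q = -4 + 6 = 2$)
$r{\left(I \right)} = -4$ ($r{\left(I \right)} = \left(-1\right) 2 \left(0 + 2\right) = \left(-2\right) 2 = -4$)
$O = 2$ ($O = 6 \cdot \frac{1}{3} = 2$)
$B{\left(l,m \right)} = 2 + l + m$ ($B{\left(l,m \right)} = \left(l + m\right) + 2 = 2 + l + m$)
$\sqrt{-4204 + B{\left(6,r{\left(2 \right)} \right)} 270} = \sqrt{-4204 + \left(2 + 6 - 4\right) 270} = \sqrt{-4204 + 4 \cdot 270} = \sqrt{-4204 + 1080} = \sqrt{-3124} = 2 i \sqrt{781}$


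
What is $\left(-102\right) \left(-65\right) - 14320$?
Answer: $-7690$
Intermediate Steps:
$\left(-102\right) \left(-65\right) - 14320 = 6630 - 14320 = -7690$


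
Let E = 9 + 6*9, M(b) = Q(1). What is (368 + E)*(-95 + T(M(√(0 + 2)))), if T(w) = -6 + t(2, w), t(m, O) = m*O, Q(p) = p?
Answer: -42669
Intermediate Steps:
t(m, O) = O*m
M(b) = 1
T(w) = -6 + 2*w (T(w) = -6 + w*2 = -6 + 2*w)
E = 63 (E = 9 + 54 = 63)
(368 + E)*(-95 + T(M(√(0 + 2)))) = (368 + 63)*(-95 + (-6 + 2*1)) = 431*(-95 + (-6 + 2)) = 431*(-95 - 4) = 431*(-99) = -42669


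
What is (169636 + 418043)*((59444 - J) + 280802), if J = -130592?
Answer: 276701605002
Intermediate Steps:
(169636 + 418043)*((59444 - J) + 280802) = (169636 + 418043)*((59444 - 1*(-130592)) + 280802) = 587679*((59444 + 130592) + 280802) = 587679*(190036 + 280802) = 587679*470838 = 276701605002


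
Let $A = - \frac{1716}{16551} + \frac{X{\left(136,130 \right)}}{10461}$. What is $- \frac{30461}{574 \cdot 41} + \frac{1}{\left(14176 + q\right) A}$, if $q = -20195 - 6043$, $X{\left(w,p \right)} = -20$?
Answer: $- \frac{53278918059373}{41187981902368} \approx -1.2936$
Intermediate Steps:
$A = - \frac{2031344}{19237779}$ ($A = - \frac{1716}{16551} - \frac{20}{10461} = \left(-1716\right) \frac{1}{16551} - \frac{20}{10461} = - \frac{572}{5517} - \frac{20}{10461} = - \frac{2031344}{19237779} \approx -0.10559$)
$q = -26238$ ($q = -20195 - 6043 = -26238$)
$- \frac{30461}{574 \cdot 41} + \frac{1}{\left(14176 + q\right) A} = - \frac{30461}{574 \cdot 41} + \frac{1}{\left(14176 - 26238\right) \left(- \frac{2031344}{19237779}\right)} = - \frac{30461}{23534} + \frac{1}{-12062} \left(- \frac{19237779}{2031344}\right) = \left(-30461\right) \frac{1}{23534} - - \frac{19237779}{24502071328} = - \frac{30461}{23534} + \frac{19237779}{24502071328} = - \frac{53278918059373}{41187981902368}$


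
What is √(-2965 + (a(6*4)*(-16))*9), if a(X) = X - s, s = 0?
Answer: I*√6421 ≈ 80.131*I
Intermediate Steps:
a(X) = X (a(X) = X - 1*0 = X + 0 = X)
√(-2965 + (a(6*4)*(-16))*9) = √(-2965 + ((6*4)*(-16))*9) = √(-2965 + (24*(-16))*9) = √(-2965 - 384*9) = √(-2965 - 3456) = √(-6421) = I*√6421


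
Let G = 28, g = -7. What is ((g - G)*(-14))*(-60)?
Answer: -29400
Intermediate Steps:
((g - G)*(-14))*(-60) = ((-7 - 1*28)*(-14))*(-60) = ((-7 - 28)*(-14))*(-60) = -35*(-14)*(-60) = 490*(-60) = -29400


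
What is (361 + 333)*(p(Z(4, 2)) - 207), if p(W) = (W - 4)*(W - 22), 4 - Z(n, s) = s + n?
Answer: -43722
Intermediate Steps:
Z(n, s) = 4 - n - s (Z(n, s) = 4 - (s + n) = 4 - (n + s) = 4 + (-n - s) = 4 - n - s)
p(W) = (-22 + W)*(-4 + W) (p(W) = (-4 + W)*(-22 + W) = (-22 + W)*(-4 + W))
(361 + 333)*(p(Z(4, 2)) - 207) = (361 + 333)*((88 + (4 - 1*4 - 1*2)² - 26*(4 - 1*4 - 1*2)) - 207) = 694*((88 + (4 - 4 - 2)² - 26*(4 - 4 - 2)) - 207) = 694*((88 + (-2)² - 26*(-2)) - 207) = 694*((88 + 4 + 52) - 207) = 694*(144 - 207) = 694*(-63) = -43722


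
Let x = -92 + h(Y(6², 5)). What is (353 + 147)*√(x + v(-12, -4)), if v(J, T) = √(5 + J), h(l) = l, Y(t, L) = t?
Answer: 500*√(-56 + I*√7) ≈ 88.364 + 3742.7*I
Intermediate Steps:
x = -56 (x = -92 + 6² = -92 + 36 = -56)
(353 + 147)*√(x + v(-12, -4)) = (353 + 147)*√(-56 + √(5 - 12)) = 500*√(-56 + √(-7)) = 500*√(-56 + I*√7)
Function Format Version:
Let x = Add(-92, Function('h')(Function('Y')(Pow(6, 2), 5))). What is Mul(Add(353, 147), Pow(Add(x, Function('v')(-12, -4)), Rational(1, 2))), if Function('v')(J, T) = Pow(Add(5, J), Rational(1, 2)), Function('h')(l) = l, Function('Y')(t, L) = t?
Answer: Mul(500, Pow(Add(-56, Mul(I, Pow(7, Rational(1, 2)))), Rational(1, 2))) ≈ Add(88.364, Mul(3742.7, I))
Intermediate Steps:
x = -56 (x = Add(-92, Pow(6, 2)) = Add(-92, 36) = -56)
Mul(Add(353, 147), Pow(Add(x, Function('v')(-12, -4)), Rational(1, 2))) = Mul(Add(353, 147), Pow(Add(-56, Pow(Add(5, -12), Rational(1, 2))), Rational(1, 2))) = Mul(500, Pow(Add(-56, Pow(-7, Rational(1, 2))), Rational(1, 2))) = Mul(500, Pow(Add(-56, Mul(I, Pow(7, Rational(1, 2)))), Rational(1, 2)))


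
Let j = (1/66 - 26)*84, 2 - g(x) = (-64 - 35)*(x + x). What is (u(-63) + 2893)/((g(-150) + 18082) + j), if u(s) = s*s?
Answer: -37741/75893 ≈ -0.49729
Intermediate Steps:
u(s) = s**2
g(x) = 2 + 198*x (g(x) = 2 - (-64 - 35)*(x + x) = 2 - (-99)*2*x = 2 - (-198)*x = 2 + 198*x)
j = -24010/11 (j = (1/66 - 26)*84 = -1715/66*84 = -24010/11 ≈ -2182.7)
(u(-63) + 2893)/((g(-150) + 18082) + j) = ((-63)**2 + 2893)/(((2 + 198*(-150)) + 18082) - 24010/11) = (3969 + 2893)/(((2 - 29700) + 18082) - 24010/11) = 6862/((-29698 + 18082) - 24010/11) = 6862/(-11616 - 24010/11) = 6862/(-151786/11) = 6862*(-11/151786) = -37741/75893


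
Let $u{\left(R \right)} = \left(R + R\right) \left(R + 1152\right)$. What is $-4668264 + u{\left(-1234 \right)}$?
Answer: $-4465888$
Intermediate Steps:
$u{\left(R \right)} = 2 R \left(1152 + R\right)$
$-4668264 + u{\left(-1234 \right)} = -4668264 + 2 \left(-1234\right) \left(1152 - 1234\right) = -4668264 + 2 \left(-1234\right) \left(-82\right) = -4668264 + 202376 = -4465888$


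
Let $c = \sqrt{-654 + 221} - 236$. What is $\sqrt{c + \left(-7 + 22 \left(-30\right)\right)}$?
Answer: $\sqrt{-903 + i \sqrt{433}} \approx 0.3462 + 30.052 i$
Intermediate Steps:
$c = -236 + i \sqrt{433}$ ($c = \sqrt{-433} - 236 = i \sqrt{433} - 236 = -236 + i \sqrt{433} \approx -236.0 + 20.809 i$)
$\sqrt{c + \left(-7 + 22 \left(-30\right)\right)} = \sqrt{\left(-236 + i \sqrt{433}\right) + \left(-7 + 22 \left(-30\right)\right)} = \sqrt{\left(-236 + i \sqrt{433}\right) - 667} = \sqrt{-903 + i \sqrt{433}}$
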